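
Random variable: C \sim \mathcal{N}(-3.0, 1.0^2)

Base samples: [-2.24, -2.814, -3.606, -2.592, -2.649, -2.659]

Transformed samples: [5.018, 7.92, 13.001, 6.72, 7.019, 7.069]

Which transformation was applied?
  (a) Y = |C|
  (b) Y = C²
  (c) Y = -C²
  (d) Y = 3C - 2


Checking option (b) Y = C²:
  C = -2.24 -> Y = 5.018 ✓
  C = -2.814 -> Y = 7.92 ✓
  C = -3.606 -> Y = 13.001 ✓
All samples match this transformation.

(b) C²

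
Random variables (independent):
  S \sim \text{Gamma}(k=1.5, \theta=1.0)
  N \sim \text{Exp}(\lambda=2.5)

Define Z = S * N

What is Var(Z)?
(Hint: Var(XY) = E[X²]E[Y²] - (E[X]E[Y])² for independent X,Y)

Var(XY) = E[X²]E[Y²] - (E[X]E[Y])²
E[S] = 1.5, Var(S) = 1.5
E[N] = 0.4, Var(N) = 0.16
E[S²] = 1.5 + 1.5² = 3.75
E[N²] = 0.16 + 0.4² = 0.32
Var(Z) = 3.75*0.32 - (1.5*0.4)²
= 1.2 - 0.36 = 0.84

0.84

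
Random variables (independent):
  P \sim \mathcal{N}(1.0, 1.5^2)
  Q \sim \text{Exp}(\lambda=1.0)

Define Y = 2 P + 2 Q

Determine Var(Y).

For independent RVs: Var(aX + bY) = a²Var(X) + b²Var(Y)
Var(P) = 2.25
Var(Q) = 1
Var(Y) = 2²*2.25 + 2²*1
= 4*2.25 + 4*1 = 13

13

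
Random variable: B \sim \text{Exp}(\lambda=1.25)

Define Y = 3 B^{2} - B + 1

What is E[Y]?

E[Y] = 3*E[B²] - 1*E[B] + 1
E[B] = 0.8
E[B²] = Var(B) + (E[B])² = 0.64 + 0.64 = 1.28
E[Y] = 3*1.28 - 1*0.8 + 1 = 4.04

4.04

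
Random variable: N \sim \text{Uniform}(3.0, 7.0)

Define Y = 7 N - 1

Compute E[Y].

For Y = 7N - 1:
E[Y] = 7 * E[N] - 1
E[N] = (3 + 7)/2 = 5
E[Y] = 7 * 5 - 1 = 34

34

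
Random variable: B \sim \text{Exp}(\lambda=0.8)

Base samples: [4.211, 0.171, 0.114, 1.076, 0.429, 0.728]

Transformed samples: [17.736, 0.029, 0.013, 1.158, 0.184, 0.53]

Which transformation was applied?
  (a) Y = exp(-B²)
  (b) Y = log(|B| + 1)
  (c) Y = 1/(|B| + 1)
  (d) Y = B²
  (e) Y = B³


Checking option (d) Y = B²:
  B = 4.211 -> Y = 17.736 ✓
  B = 0.171 -> Y = 0.029 ✓
  B = 0.114 -> Y = 0.013 ✓
All samples match this transformation.

(d) B²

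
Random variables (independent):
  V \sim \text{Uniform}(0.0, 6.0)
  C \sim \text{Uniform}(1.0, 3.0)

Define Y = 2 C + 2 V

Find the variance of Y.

For independent RVs: Var(aX + bY) = a²Var(X) + b²Var(Y)
Var(V) = 3
Var(C) = 0.33333333
Var(Y) = 2²*3 + 2²*0.33333333
= 4*3 + 4*0.33333333 = 13.333333

13.333333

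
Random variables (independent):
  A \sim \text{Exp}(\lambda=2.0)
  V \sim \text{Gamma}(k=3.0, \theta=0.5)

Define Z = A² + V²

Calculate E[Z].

E[Z] = E[A²] + E[V²]
E[A²] = Var(A) + E[A]² = 0.25 + 0.25 = 0.5
E[V²] = Var(V) + E[V]² = 0.75 + 2.25 = 3
E[Z] = 0.5 + 3 = 3.5

3.5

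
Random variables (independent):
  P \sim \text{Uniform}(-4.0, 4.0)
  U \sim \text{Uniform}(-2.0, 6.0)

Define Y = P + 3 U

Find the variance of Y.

For independent RVs: Var(aX + bY) = a²Var(X) + b²Var(Y)
Var(P) = 5.3333333
Var(U) = 5.3333333
Var(Y) = 1²*5.3333333 + 3²*5.3333333
= 1*5.3333333 + 9*5.3333333 = 53.333333

53.333333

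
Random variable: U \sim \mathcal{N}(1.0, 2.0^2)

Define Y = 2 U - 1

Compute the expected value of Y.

For Y = 2U - 1:
E[Y] = 2 * E[U] - 1
E[U] = 1.0 = 1
E[Y] = 2 * 1 - 1 = 1

1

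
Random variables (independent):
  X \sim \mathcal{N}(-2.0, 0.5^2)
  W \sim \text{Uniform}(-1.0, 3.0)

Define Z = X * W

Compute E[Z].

For independent RVs: E[XY] = E[X]*E[Y]
E[X] = -2
E[W] = 1
E[Z] = -2 * 1 = -2

-2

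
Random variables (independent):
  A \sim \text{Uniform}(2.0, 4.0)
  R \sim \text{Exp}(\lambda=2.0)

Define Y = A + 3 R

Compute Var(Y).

For independent RVs: Var(aX + bY) = a²Var(X) + b²Var(Y)
Var(A) = 0.33333333
Var(R) = 0.25
Var(Y) = 1²*0.33333333 + 3²*0.25
= 1*0.33333333 + 9*0.25 = 2.5833333

2.5833333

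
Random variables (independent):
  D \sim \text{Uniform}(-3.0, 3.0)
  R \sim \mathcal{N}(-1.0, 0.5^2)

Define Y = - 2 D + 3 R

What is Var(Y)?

For independent RVs: Var(aX + bY) = a²Var(X) + b²Var(Y)
Var(D) = 3
Var(R) = 0.25
Var(Y) = (-2)²*3 + 3²*0.25
= 4*3 + 9*0.25 = 14.25

14.25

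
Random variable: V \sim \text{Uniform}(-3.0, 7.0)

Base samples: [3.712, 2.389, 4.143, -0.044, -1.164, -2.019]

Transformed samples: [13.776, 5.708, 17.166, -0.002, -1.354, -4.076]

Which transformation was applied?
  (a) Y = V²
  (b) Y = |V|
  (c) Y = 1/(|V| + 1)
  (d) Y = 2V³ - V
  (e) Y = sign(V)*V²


Checking option (e) Y = sign(V)*V²:
  V = 3.712 -> Y = 13.776 ✓
  V = 2.389 -> Y = 5.708 ✓
  V = 4.143 -> Y = 17.166 ✓
All samples match this transformation.

(e) sign(V)*V²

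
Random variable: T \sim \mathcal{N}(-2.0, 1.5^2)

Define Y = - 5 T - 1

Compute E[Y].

For Y = -5T - 1:
E[Y] = -5 * E[T] - 1
E[T] = -2.0 = -2
E[Y] = -5 * (-2) - 1 = 9

9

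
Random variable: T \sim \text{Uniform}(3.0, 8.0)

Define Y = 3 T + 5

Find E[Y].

For Y = 3T + 5:
E[Y] = 3 * E[T] + 5
E[T] = (3 + 8)/2 = 5.5
E[Y] = 3 * 5.5 + 5 = 21.5

21.5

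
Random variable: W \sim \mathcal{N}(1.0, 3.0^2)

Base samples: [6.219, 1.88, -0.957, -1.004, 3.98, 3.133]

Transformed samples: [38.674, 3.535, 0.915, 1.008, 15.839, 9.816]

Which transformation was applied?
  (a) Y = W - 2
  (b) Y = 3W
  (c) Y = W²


Checking option (c) Y = W²:
  W = 6.219 -> Y = 38.674 ✓
  W = 1.88 -> Y = 3.535 ✓
  W = -0.957 -> Y = 0.915 ✓
All samples match this transformation.

(c) W²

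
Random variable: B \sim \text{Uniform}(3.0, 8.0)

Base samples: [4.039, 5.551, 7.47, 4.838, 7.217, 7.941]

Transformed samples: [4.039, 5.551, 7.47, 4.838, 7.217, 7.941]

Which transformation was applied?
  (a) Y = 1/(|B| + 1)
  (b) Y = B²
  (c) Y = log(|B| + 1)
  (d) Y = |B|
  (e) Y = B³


Checking option (d) Y = |B|:
  B = 4.039 -> Y = 4.039 ✓
  B = 5.551 -> Y = 5.551 ✓
  B = 7.47 -> Y = 7.47 ✓
All samples match this transformation.

(d) |B|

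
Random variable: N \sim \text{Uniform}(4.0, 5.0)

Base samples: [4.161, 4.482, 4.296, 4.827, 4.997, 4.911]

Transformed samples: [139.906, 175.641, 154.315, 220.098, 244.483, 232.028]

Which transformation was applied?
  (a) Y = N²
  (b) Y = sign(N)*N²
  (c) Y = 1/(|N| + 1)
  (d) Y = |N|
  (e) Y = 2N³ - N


Checking option (e) Y = 2N³ - N:
  N = 4.161 -> Y = 139.906 ✓
  N = 4.482 -> Y = 175.641 ✓
  N = 4.296 -> Y = 154.315 ✓
All samples match this transformation.

(e) 2N³ - N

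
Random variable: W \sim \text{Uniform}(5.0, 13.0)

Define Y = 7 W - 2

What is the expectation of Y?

For Y = 7W - 2:
E[Y] = 7 * E[W] - 2
E[W] = (5 + 13)/2 = 9
E[Y] = 7 * 9 - 2 = 61

61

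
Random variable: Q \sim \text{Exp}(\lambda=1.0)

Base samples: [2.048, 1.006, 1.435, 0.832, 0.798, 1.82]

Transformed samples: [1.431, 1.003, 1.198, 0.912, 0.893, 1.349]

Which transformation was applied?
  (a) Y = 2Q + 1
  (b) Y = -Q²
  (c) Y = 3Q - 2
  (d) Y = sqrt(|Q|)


Checking option (d) Y = sqrt(|Q|):
  Q = 2.048 -> Y = 1.431 ✓
  Q = 1.006 -> Y = 1.003 ✓
  Q = 1.435 -> Y = 1.198 ✓
All samples match this transformation.

(d) sqrt(|Q|)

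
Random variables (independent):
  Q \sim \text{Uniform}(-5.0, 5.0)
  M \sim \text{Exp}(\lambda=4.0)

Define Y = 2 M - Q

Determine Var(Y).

For independent RVs: Var(aX + bY) = a²Var(X) + b²Var(Y)
Var(Q) = 8.3333333
Var(M) = 0.0625
Var(Y) = (-1)²*8.3333333 + 2²*0.0625
= 1*8.3333333 + 4*0.0625 = 8.5833333

8.5833333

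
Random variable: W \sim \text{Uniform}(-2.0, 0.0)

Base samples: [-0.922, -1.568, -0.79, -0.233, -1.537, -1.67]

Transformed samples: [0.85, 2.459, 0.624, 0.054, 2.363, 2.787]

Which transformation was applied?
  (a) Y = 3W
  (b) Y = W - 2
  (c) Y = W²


Checking option (c) Y = W²:
  W = -0.922 -> Y = 0.85 ✓
  W = -1.568 -> Y = 2.459 ✓
  W = -0.79 -> Y = 0.624 ✓
All samples match this transformation.

(c) W²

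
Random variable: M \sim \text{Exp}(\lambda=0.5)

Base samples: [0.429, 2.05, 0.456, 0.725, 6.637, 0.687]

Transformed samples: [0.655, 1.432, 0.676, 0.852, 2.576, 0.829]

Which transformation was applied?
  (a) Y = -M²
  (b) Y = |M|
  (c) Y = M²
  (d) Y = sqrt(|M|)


Checking option (d) Y = sqrt(|M|):
  M = 0.429 -> Y = 0.655 ✓
  M = 2.05 -> Y = 1.432 ✓
  M = 0.456 -> Y = 0.676 ✓
All samples match this transformation.

(d) sqrt(|M|)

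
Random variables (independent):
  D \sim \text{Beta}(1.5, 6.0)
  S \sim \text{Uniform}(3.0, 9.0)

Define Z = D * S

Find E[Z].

For independent RVs: E[XY] = E[X]*E[Y]
E[D] = 0.2
E[S] = 6
E[Z] = 0.2 * 6 = 1.2

1.2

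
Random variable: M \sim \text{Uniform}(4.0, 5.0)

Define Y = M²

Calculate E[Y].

E[M²] = Var(M) + (E[M])² = 0.083333333 + 20.25 = 20.333333

20.333333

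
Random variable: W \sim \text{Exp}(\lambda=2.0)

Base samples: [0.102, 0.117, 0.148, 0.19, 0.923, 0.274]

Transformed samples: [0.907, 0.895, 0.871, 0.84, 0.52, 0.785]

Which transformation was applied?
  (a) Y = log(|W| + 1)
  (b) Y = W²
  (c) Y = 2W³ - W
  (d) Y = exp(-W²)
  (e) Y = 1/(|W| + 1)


Checking option (e) Y = 1/(|W| + 1):
  W = 0.102 -> Y = 0.907 ✓
  W = 0.117 -> Y = 0.895 ✓
  W = 0.148 -> Y = 0.871 ✓
All samples match this transformation.

(e) 1/(|W| + 1)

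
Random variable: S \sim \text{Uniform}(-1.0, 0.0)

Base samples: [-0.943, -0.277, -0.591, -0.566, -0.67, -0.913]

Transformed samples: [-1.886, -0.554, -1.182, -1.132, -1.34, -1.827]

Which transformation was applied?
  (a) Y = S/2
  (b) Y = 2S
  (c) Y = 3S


Checking option (b) Y = 2S:
  S = -0.943 -> Y = -1.886 ✓
  S = -0.277 -> Y = -0.554 ✓
  S = -0.591 -> Y = -1.182 ✓
All samples match this transformation.

(b) 2S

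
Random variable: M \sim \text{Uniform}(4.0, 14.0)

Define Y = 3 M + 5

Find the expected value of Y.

For Y = 3M + 5:
E[Y] = 3 * E[M] + 5
E[M] = (4 + 14)/2 = 9
E[Y] = 3 * 9 + 5 = 32

32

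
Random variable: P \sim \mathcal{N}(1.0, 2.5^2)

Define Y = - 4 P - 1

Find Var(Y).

For Y = aP + b: Var(Y) = a² * Var(P)
Var(P) = 2.5^2 = 6.25
Var(Y) = (-4)² * 6.25 = 16 * 6.25 = 100

100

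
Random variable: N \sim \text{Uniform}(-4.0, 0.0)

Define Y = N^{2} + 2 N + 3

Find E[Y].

E[Y] = 1*E[N²] + 2*E[N] + 3
E[N] = -2
E[N²] = Var(N) + (E[N])² = 1.3333333 + 4 = 5.3333333
E[Y] = 1*5.3333333 + 2*(-2) + 3 = 4.3333333

4.3333333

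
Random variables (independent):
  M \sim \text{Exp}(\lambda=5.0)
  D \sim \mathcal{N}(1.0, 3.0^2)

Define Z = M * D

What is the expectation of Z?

For independent RVs: E[XY] = E[X]*E[Y]
E[M] = 0.2
E[D] = 1
E[Z] = 0.2 * 1 = 0.2

0.2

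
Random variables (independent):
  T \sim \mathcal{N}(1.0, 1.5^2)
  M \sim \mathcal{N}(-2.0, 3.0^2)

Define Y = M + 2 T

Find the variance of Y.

For independent RVs: Var(aX + bY) = a²Var(X) + b²Var(Y)
Var(T) = 2.25
Var(M) = 9
Var(Y) = 2²*2.25 + 1²*9
= 4*2.25 + 1*9 = 18

18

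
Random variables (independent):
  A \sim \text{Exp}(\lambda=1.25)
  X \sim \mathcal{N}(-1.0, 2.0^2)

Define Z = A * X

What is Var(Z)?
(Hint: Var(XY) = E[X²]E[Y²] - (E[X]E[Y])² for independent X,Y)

Var(XY) = E[X²]E[Y²] - (E[X]E[Y])²
E[A] = 0.8, Var(A) = 0.64
E[X] = -1, Var(X) = 4
E[A²] = 0.64 + 0.8² = 1.28
E[X²] = 4 + (-1)² = 5
Var(Z) = 1.28*5 - (0.8*(-1))²
= 6.4 - 0.64 = 5.76

5.76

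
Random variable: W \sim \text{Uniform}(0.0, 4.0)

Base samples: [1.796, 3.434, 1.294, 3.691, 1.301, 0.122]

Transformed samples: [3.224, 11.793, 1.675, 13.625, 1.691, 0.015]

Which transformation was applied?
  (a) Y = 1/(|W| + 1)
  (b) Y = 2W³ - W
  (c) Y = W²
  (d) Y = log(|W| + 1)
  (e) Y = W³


Checking option (c) Y = W²:
  W = 1.796 -> Y = 3.224 ✓
  W = 3.434 -> Y = 11.793 ✓
  W = 1.294 -> Y = 1.675 ✓
All samples match this transformation.

(c) W²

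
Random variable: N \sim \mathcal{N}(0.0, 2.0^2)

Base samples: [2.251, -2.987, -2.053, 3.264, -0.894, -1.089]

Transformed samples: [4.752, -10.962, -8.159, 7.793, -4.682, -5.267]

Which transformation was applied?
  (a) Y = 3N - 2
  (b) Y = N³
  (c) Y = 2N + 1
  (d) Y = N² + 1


Checking option (a) Y = 3N - 2:
  N = 2.251 -> Y = 4.752 ✓
  N = -2.987 -> Y = -10.962 ✓
  N = -2.053 -> Y = -8.159 ✓
All samples match this transformation.

(a) 3N - 2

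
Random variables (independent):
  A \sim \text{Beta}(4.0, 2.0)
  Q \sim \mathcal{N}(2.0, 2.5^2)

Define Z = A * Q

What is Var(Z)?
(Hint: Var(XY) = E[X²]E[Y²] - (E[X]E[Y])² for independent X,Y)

Var(XY) = E[X²]E[Y²] - (E[X]E[Y])²
E[A] = 0.66666667, Var(A) = 0.031746032
E[Q] = 2, Var(Q) = 6.25
E[A²] = 0.031746032 + 0.66666667² = 0.47619048
E[Q²] = 6.25 + 2² = 10.25
Var(Z) = 0.47619048*10.25 - (0.66666667*2)²
= 4.8809524 - 1.7777778 = 3.1031746

3.1031746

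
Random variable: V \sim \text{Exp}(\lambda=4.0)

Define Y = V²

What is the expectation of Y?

Using E[X²] = Var(X) + (E[X])²:
E[V] = 0.25
Var(V) = 1/4.0^2 = 0.0625
E[V²] = 0.0625 + 0.25² = 0.0625 + 0.0625 = 0.125

0.125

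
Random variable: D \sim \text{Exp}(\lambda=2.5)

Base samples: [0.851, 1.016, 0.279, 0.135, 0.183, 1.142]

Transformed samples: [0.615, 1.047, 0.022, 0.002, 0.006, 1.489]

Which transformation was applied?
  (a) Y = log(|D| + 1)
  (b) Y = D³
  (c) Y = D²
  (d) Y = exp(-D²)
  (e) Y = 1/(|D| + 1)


Checking option (b) Y = D³:
  D = 0.851 -> Y = 0.615 ✓
  D = 1.016 -> Y = 1.047 ✓
  D = 0.279 -> Y = 0.022 ✓
All samples match this transformation.

(b) D³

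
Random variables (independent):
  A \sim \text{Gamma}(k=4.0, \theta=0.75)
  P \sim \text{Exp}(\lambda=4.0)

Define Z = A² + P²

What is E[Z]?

E[Z] = E[A²] + E[P²]
E[A²] = Var(A) + E[A]² = 2.25 + 9 = 11.25
E[P²] = Var(P) + E[P]² = 0.0625 + 0.0625 = 0.125
E[Z] = 11.25 + 0.125 = 11.375

11.375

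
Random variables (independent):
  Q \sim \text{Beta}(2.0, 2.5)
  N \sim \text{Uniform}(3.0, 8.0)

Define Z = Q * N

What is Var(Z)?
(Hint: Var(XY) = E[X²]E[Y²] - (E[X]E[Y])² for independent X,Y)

Var(XY) = E[X²]E[Y²] - (E[X]E[Y])²
E[Q] = 0.44444444, Var(Q) = 0.044893378
E[N] = 5.5, Var(N) = 2.0833333
E[Q²] = 0.044893378 + 0.44444444² = 0.24242424
E[N²] = 2.0833333 + 5.5² = 32.333333
Var(Z) = 0.24242424*32.333333 - (0.44444444*5.5)²
= 7.8383838 - 5.9753086 = 1.8630752

1.8630752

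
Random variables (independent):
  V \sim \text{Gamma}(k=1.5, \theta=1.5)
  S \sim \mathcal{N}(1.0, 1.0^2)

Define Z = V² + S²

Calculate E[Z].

E[Z] = E[V²] + E[S²]
E[V²] = Var(V) + E[V]² = 3.375 + 5.0625 = 8.4375
E[S²] = Var(S) + E[S]² = 1 + 1 = 2
E[Z] = 8.4375 + 2 = 10.4375

10.4375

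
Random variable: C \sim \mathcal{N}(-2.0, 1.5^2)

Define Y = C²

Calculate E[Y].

E[C²] = Var(C) + (E[C])² = 2.25 + 4 = 6.25

6.25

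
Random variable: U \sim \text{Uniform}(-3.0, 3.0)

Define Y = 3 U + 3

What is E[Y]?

For Y = 3U + 3:
E[Y] = 3 * E[U] + 3
E[U] = (-3 + 3)/2 = 0
E[Y] = 3 * 0 + 3 = 3

3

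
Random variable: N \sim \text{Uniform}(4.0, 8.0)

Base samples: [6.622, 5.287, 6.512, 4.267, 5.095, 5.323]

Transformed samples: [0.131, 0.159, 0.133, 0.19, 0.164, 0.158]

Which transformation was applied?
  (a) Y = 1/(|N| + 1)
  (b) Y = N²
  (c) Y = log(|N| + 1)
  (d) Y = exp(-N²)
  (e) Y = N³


Checking option (a) Y = 1/(|N| + 1):
  N = 6.622 -> Y = 0.131 ✓
  N = 5.287 -> Y = 0.159 ✓
  N = 6.512 -> Y = 0.133 ✓
All samples match this transformation.

(a) 1/(|N| + 1)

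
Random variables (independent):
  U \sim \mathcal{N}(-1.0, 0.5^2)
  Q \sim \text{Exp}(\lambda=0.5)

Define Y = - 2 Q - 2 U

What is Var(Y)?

For independent RVs: Var(aX + bY) = a²Var(X) + b²Var(Y)
Var(U) = 0.25
Var(Q) = 4
Var(Y) = (-2)²*0.25 + (-2)²*4
= 4*0.25 + 4*4 = 17

17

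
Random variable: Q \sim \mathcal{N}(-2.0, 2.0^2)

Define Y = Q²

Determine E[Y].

E[Q²] = Var(Q) + (E[Q])² = 4 + 4 = 8

8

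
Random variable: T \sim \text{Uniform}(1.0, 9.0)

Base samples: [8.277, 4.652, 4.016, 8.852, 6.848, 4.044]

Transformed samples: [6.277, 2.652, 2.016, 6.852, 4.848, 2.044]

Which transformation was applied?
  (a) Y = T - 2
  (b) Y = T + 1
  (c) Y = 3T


Checking option (a) Y = T - 2:
  T = 8.277 -> Y = 6.277 ✓
  T = 4.652 -> Y = 2.652 ✓
  T = 4.016 -> Y = 2.016 ✓
All samples match this transformation.

(a) T - 2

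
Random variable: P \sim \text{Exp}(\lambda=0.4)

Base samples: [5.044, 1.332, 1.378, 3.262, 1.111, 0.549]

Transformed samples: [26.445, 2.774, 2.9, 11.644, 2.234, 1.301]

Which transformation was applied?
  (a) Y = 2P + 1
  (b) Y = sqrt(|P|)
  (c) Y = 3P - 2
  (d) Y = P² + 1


Checking option (d) Y = P² + 1:
  P = 5.044 -> Y = 26.445 ✓
  P = 1.332 -> Y = 2.774 ✓
  P = 1.378 -> Y = 2.9 ✓
All samples match this transformation.

(d) P² + 1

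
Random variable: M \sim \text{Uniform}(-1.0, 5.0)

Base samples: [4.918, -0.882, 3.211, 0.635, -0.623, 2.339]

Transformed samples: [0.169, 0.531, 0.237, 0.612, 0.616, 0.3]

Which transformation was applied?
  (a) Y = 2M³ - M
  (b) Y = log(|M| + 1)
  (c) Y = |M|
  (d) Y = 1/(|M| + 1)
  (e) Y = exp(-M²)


Checking option (d) Y = 1/(|M| + 1):
  M = 4.918 -> Y = 0.169 ✓
  M = -0.882 -> Y = 0.531 ✓
  M = 3.211 -> Y = 0.237 ✓
All samples match this transformation.

(d) 1/(|M| + 1)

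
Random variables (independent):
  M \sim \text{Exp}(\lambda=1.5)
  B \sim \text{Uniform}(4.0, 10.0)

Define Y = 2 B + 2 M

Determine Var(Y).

For independent RVs: Var(aX + bY) = a²Var(X) + b²Var(Y)
Var(M) = 0.44444444
Var(B) = 3
Var(Y) = 2²*0.44444444 + 2²*3
= 4*0.44444444 + 4*3 = 13.777778

13.777778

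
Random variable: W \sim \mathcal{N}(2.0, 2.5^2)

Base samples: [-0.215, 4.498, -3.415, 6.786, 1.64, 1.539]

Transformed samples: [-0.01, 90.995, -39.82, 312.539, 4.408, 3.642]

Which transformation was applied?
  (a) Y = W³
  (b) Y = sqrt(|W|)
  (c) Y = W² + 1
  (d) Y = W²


Checking option (a) Y = W³:
  W = -0.215 -> Y = -0.01 ✓
  W = 4.498 -> Y = 90.995 ✓
  W = -3.415 -> Y = -39.82 ✓
All samples match this transformation.

(a) W³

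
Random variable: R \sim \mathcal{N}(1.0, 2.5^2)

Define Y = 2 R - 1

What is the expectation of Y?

For Y = 2R - 1:
E[Y] = 2 * E[R] - 1
E[R] = 1.0 = 1
E[Y] = 2 * 1 - 1 = 1

1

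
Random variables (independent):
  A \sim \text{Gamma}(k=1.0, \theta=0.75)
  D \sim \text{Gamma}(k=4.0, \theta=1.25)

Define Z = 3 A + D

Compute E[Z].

E[Z] = 3*E[A] + 1*E[D]
E[A] = 0.75
E[D] = 5
E[Z] = 3*0.75 + 1*5 = 7.25

7.25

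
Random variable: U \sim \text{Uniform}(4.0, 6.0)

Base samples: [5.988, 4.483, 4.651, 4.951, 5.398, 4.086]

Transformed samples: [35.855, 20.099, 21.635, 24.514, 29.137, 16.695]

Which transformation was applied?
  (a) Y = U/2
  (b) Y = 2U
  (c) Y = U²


Checking option (c) Y = U²:
  U = 5.988 -> Y = 35.855 ✓
  U = 4.483 -> Y = 20.099 ✓
  U = 4.651 -> Y = 21.635 ✓
All samples match this transformation.

(c) U²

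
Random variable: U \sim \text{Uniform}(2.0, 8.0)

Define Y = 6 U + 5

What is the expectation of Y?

For Y = 6U + 5:
E[Y] = 6 * E[U] + 5
E[U] = (2 + 8)/2 = 5
E[Y] = 6 * 5 + 5 = 35

35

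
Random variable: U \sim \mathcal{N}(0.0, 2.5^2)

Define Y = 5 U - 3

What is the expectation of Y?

For Y = 5U - 3:
E[Y] = 5 * E[U] - 3
E[U] = 0.0 = 0
E[Y] = 5 * 0 - 3 = -3

-3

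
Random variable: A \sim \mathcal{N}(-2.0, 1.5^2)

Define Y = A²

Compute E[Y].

Using E[X²] = Var(X) + (E[X])²:
E[A] = -2
Var(A) = 1.5^2 = 2.25
E[A²] = 2.25 + (-2)² = 2.25 + 4 = 6.25

6.25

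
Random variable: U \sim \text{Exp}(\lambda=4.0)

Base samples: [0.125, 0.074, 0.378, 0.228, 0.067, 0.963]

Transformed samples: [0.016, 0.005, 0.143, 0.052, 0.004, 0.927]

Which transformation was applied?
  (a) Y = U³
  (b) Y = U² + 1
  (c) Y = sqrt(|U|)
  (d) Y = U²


Checking option (d) Y = U²:
  U = 0.125 -> Y = 0.016 ✓
  U = 0.074 -> Y = 0.005 ✓
  U = 0.378 -> Y = 0.143 ✓
All samples match this transformation.

(d) U²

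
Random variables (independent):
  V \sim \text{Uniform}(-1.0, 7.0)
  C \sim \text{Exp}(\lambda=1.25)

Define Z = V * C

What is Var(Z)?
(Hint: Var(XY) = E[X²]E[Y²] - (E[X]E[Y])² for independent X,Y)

Var(XY) = E[X²]E[Y²] - (E[X]E[Y])²
E[V] = 3, Var(V) = 5.3333333
E[C] = 0.8, Var(C) = 0.64
E[V²] = 5.3333333 + 3² = 14.333333
E[C²] = 0.64 + 0.8² = 1.28
Var(Z) = 14.333333*1.28 - (3*0.8)²
= 18.346667 - 5.76 = 12.586667

12.586667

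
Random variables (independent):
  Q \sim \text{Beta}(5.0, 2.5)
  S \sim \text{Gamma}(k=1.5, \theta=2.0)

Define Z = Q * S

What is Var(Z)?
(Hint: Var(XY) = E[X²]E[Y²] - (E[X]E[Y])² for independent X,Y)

Var(XY) = E[X²]E[Y²] - (E[X]E[Y])²
E[Q] = 0.66666667, Var(Q) = 0.026143791
E[S] = 3, Var(S) = 6
E[Q²] = 0.026143791 + 0.66666667² = 0.47058824
E[S²] = 6 + 3² = 15
Var(Z) = 0.47058824*15 - (0.66666667*3)²
= 7.0588235 - 4 = 3.0588235

3.0588235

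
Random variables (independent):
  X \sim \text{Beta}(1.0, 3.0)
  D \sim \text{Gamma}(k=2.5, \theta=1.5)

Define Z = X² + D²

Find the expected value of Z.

E[Z] = E[X²] + E[D²]
E[X²] = Var(X) + E[X]² = 0.0375 + 0.0625 = 0.1
E[D²] = Var(D) + E[D]² = 5.625 + 14.0625 = 19.6875
E[Z] = 0.1 + 19.6875 = 19.7875

19.7875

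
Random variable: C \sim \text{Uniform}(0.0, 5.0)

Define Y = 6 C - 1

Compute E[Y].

For Y = 6C - 1:
E[Y] = 6 * E[C] - 1
E[C] = (0 + 5)/2 = 2.5
E[Y] = 6 * 2.5 - 1 = 14

14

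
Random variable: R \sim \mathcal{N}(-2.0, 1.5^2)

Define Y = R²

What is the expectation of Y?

Using E[X²] = Var(X) + (E[X])²:
E[R] = -2
Var(R) = 1.5^2 = 2.25
E[R²] = 2.25 + (-2)² = 2.25 + 4 = 6.25

6.25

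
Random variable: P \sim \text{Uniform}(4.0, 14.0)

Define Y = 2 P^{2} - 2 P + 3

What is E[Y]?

E[Y] = 2*E[P²] - 2*E[P] + 3
E[P] = 9
E[P²] = Var(P) + (E[P])² = 8.3333333 + 81 = 89.333333
E[Y] = 2*89.333333 - 2*9 + 3 = 163.66667

163.66667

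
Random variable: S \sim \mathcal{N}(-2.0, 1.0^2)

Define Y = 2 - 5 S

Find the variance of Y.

For Y = aS + b: Var(Y) = a² * Var(S)
Var(S) = 1.0^2 = 1
Var(Y) = (-5)² * 1 = 25 * 1 = 25

25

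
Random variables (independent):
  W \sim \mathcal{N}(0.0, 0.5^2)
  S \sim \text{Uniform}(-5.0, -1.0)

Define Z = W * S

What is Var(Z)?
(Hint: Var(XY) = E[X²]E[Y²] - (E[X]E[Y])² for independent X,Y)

Var(XY) = E[X²]E[Y²] - (E[X]E[Y])²
E[W] = 0, Var(W) = 0.25
E[S] = -3, Var(S) = 1.3333333
E[W²] = 0.25 + 0² = 0.25
E[S²] = 1.3333333 + (-3)² = 10.333333
Var(Z) = 0.25*10.333333 - (0*(-3))²
= 2.5833333 - 0 = 2.5833333

2.5833333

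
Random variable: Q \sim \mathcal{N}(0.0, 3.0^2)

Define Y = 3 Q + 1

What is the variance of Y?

For Y = aQ + b: Var(Y) = a² * Var(Q)
Var(Q) = 3.0^2 = 9
Var(Y) = 3² * 9 = 9 * 9 = 81

81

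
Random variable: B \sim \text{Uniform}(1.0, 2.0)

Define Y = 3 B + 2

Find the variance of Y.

For Y = aB + b: Var(Y) = a² * Var(B)
Var(B) = (2 - 1)^2/12 = 0.083333333
Var(Y) = 3² * 0.083333333 = 9 * 0.083333333 = 0.75

0.75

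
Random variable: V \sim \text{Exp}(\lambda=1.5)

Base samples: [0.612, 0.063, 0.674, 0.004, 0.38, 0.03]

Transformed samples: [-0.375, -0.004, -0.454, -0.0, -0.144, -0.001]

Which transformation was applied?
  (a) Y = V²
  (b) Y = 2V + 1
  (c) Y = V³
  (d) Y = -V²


Checking option (d) Y = -V²:
  V = 0.612 -> Y = -0.375 ✓
  V = 0.063 -> Y = -0.004 ✓
  V = 0.674 -> Y = -0.454 ✓
All samples match this transformation.

(d) -V²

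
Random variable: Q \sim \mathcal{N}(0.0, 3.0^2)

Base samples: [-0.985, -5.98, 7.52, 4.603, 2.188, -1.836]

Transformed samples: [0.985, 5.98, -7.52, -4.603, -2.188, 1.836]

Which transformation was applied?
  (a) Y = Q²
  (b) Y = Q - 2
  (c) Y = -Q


Checking option (c) Y = -Q:
  Q = -0.985 -> Y = 0.985 ✓
  Q = -5.98 -> Y = 5.98 ✓
  Q = 7.52 -> Y = -7.52 ✓
All samples match this transformation.

(c) -Q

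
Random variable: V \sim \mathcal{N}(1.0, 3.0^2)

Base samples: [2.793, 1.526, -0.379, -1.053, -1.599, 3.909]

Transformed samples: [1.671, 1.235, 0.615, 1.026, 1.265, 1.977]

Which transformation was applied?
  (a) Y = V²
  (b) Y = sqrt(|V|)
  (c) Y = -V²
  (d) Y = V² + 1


Checking option (b) Y = sqrt(|V|):
  V = 2.793 -> Y = 1.671 ✓
  V = 1.526 -> Y = 1.235 ✓
  V = -0.379 -> Y = 0.615 ✓
All samples match this transformation.

(b) sqrt(|V|)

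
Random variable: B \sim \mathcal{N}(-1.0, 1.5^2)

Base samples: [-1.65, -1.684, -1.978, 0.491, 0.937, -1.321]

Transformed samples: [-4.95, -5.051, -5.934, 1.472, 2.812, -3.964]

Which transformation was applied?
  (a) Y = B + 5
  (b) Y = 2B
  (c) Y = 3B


Checking option (c) Y = 3B:
  B = -1.65 -> Y = -4.95 ✓
  B = -1.684 -> Y = -5.051 ✓
  B = -1.978 -> Y = -5.934 ✓
All samples match this transformation.

(c) 3B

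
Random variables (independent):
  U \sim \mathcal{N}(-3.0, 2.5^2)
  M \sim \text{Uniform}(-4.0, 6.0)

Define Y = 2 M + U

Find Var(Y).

For independent RVs: Var(aX + bY) = a²Var(X) + b²Var(Y)
Var(U) = 6.25
Var(M) = 8.3333333
Var(Y) = 1²*6.25 + 2²*8.3333333
= 1*6.25 + 4*8.3333333 = 39.583333

39.583333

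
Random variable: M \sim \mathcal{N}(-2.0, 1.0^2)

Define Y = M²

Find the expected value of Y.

E[M²] = Var(M) + (E[M])² = 1 + 4 = 5

5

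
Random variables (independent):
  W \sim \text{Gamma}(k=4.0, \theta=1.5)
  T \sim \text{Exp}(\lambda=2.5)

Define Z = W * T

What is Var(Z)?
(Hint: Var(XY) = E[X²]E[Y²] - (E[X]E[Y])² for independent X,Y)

Var(XY) = E[X²]E[Y²] - (E[X]E[Y])²
E[W] = 6, Var(W) = 9
E[T] = 0.4, Var(T) = 0.16
E[W²] = 9 + 6² = 45
E[T²] = 0.16 + 0.4² = 0.32
Var(Z) = 45*0.32 - (6*0.4)²
= 14.4 - 5.76 = 8.64

8.64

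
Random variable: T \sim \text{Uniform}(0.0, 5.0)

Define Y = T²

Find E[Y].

E[T²] = Var(T) + (E[T])² = 2.0833333 + 6.25 = 8.3333333

8.3333333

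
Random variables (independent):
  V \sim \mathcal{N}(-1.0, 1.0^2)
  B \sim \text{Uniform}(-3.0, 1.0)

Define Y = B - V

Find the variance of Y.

For independent RVs: Var(aX + bY) = a²Var(X) + b²Var(Y)
Var(V) = 1
Var(B) = 1.3333333
Var(Y) = (-1)²*1 + 1²*1.3333333
= 1*1 + 1*1.3333333 = 2.3333333

2.3333333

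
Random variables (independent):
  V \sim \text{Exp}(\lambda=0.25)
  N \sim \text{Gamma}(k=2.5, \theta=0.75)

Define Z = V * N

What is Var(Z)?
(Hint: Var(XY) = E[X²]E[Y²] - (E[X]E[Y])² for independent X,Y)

Var(XY) = E[X²]E[Y²] - (E[X]E[Y])²
E[V] = 4, Var(V) = 16
E[N] = 1.875, Var(N) = 1.40625
E[V²] = 16 + 4² = 32
E[N²] = 1.40625 + 1.875² = 4.921875
Var(Z) = 32*4.921875 - (4*1.875)²
= 157.5 - 56.25 = 101.25

101.25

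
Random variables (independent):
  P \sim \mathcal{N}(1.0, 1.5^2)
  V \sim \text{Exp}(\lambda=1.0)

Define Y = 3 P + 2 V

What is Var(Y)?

For independent RVs: Var(aX + bY) = a²Var(X) + b²Var(Y)
Var(P) = 2.25
Var(V) = 1
Var(Y) = 3²*2.25 + 2²*1
= 9*2.25 + 4*1 = 24.25

24.25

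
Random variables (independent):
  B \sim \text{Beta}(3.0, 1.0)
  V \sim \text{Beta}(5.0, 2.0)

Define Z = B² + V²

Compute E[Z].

E[Z] = E[B²] + E[V²]
E[B²] = Var(B) + E[B]² = 0.0375 + 0.5625 = 0.6
E[V²] = Var(V) + E[V]² = 0.025510204 + 0.51020408 = 0.53571429
E[Z] = 0.6 + 0.53571429 = 1.1357143

1.1357143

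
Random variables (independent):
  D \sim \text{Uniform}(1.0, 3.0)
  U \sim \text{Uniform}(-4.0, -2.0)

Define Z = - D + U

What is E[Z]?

E[Z] = -1*E[D] + 1*E[U]
E[D] = 2
E[U] = -3
E[Z] = -1*2 + 1*(-3) = -5

-5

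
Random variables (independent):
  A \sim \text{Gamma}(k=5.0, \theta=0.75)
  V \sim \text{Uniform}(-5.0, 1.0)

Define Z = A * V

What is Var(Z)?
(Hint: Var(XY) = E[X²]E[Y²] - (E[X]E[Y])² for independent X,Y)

Var(XY) = E[X²]E[Y²] - (E[X]E[Y])²
E[A] = 3.75, Var(A) = 2.8125
E[V] = -2, Var(V) = 3
E[A²] = 2.8125 + 3.75² = 16.875
E[V²] = 3 + (-2)² = 7
Var(Z) = 16.875*7 - (3.75*(-2))²
= 118.125 - 56.25 = 61.875

61.875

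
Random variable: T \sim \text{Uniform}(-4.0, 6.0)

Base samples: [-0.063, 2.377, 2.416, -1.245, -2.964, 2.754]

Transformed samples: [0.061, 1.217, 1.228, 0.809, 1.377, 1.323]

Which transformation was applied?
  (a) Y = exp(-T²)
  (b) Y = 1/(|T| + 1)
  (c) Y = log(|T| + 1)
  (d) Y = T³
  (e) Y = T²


Checking option (c) Y = log(|T| + 1):
  T = -0.063 -> Y = 0.061 ✓
  T = 2.377 -> Y = 1.217 ✓
  T = 2.416 -> Y = 1.228 ✓
All samples match this transformation.

(c) log(|T| + 1)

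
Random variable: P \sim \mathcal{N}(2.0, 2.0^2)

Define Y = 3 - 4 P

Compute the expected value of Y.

For Y = -4P + 3:
E[Y] = -4 * E[P] + 3
E[P] = 2.0 = 2
E[Y] = -4 * 2 + 3 = -5

-5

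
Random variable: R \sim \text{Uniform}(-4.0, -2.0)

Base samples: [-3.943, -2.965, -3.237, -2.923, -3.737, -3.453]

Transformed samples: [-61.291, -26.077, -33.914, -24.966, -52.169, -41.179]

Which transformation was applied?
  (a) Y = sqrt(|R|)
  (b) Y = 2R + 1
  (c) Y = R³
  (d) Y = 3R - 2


Checking option (c) Y = R³:
  R = -3.943 -> Y = -61.291 ✓
  R = -2.965 -> Y = -26.077 ✓
  R = -3.237 -> Y = -33.914 ✓
All samples match this transformation.

(c) R³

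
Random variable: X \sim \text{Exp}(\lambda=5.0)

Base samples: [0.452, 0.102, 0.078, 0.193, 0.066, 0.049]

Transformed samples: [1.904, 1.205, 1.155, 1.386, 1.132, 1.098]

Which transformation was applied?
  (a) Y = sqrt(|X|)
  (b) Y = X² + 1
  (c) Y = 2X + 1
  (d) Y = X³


Checking option (c) Y = 2X + 1:
  X = 0.452 -> Y = 1.904 ✓
  X = 0.102 -> Y = 1.205 ✓
  X = 0.078 -> Y = 1.155 ✓
All samples match this transformation.

(c) 2X + 1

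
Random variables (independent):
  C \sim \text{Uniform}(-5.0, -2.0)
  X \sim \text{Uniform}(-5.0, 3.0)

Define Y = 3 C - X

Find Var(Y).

For independent RVs: Var(aX + bY) = a²Var(X) + b²Var(Y)
Var(C) = 0.75
Var(X) = 5.3333333
Var(Y) = 3²*0.75 + (-1)²*5.3333333
= 9*0.75 + 1*5.3333333 = 12.083333

12.083333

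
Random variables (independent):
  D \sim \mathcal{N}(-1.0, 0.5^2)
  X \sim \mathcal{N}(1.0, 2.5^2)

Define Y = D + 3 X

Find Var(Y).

For independent RVs: Var(aX + bY) = a²Var(X) + b²Var(Y)
Var(D) = 0.25
Var(X) = 6.25
Var(Y) = 1²*0.25 + 3²*6.25
= 1*0.25 + 9*6.25 = 56.5

56.5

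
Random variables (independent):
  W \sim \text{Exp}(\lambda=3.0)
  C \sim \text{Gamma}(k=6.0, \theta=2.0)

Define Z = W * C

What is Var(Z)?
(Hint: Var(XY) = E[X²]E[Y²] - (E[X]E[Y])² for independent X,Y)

Var(XY) = E[X²]E[Y²] - (E[X]E[Y])²
E[W] = 0.33333333, Var(W) = 0.11111111
E[C] = 12, Var(C) = 24
E[W²] = 0.11111111 + 0.33333333² = 0.22222222
E[C²] = 24 + 12² = 168
Var(Z) = 0.22222222*168 - (0.33333333*12)²
= 37.333333 - 16 = 21.333333

21.333333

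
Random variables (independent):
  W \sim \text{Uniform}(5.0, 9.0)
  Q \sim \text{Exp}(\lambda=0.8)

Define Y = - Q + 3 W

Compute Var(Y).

For independent RVs: Var(aX + bY) = a²Var(X) + b²Var(Y)
Var(W) = 1.3333333
Var(Q) = 1.5625
Var(Y) = 3²*1.3333333 + (-1)²*1.5625
= 9*1.3333333 + 1*1.5625 = 13.5625

13.5625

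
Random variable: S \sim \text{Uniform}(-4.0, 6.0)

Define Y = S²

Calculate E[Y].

Using E[X²] = Var(X) + (E[X])²:
E[S] = 1
Var(S) = (6 + 4)^2/12 = 8.3333333
E[S²] = 8.3333333 + 1² = 8.3333333 + 1 = 9.3333333

9.3333333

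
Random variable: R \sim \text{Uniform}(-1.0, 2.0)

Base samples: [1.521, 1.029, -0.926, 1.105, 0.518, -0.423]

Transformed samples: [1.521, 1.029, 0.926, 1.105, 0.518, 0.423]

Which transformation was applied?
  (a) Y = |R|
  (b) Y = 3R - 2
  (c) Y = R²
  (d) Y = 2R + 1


Checking option (a) Y = |R|:
  R = 1.521 -> Y = 1.521 ✓
  R = 1.029 -> Y = 1.029 ✓
  R = -0.926 -> Y = 0.926 ✓
All samples match this transformation.

(a) |R|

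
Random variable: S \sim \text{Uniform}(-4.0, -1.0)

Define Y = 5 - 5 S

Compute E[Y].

For Y = -5S + 5:
E[Y] = -5 * E[S] + 5
E[S] = (-4 - 1)/2 = -2.5
E[Y] = -5 * (-2.5) + 5 = 17.5

17.5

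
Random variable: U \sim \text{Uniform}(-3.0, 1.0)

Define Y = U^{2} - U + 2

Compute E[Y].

E[Y] = 1*E[U²] - 1*E[U] + 2
E[U] = -1
E[U²] = Var(U) + (E[U])² = 1.3333333 + 1 = 2.3333333
E[Y] = 1*2.3333333 - 1*(-1) + 2 = 5.3333333

5.3333333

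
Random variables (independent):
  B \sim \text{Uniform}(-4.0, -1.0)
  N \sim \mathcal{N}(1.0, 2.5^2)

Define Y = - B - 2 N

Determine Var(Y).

For independent RVs: Var(aX + bY) = a²Var(X) + b²Var(Y)
Var(B) = 0.75
Var(N) = 6.25
Var(Y) = (-1)²*0.75 + (-2)²*6.25
= 1*0.75 + 4*6.25 = 25.75

25.75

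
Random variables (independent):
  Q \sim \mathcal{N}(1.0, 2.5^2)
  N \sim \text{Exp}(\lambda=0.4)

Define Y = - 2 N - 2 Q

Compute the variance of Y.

For independent RVs: Var(aX + bY) = a²Var(X) + b²Var(Y)
Var(Q) = 6.25
Var(N) = 6.25
Var(Y) = (-2)²*6.25 + (-2)²*6.25
= 4*6.25 + 4*6.25 = 50

50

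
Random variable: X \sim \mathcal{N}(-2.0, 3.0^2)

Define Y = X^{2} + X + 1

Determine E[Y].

E[Y] = 1*E[X²] + 1*E[X] + 1
E[X] = -2
E[X²] = Var(X) + (E[X])² = 9 + 4 = 13
E[Y] = 1*13 + 1*(-2) + 1 = 12

12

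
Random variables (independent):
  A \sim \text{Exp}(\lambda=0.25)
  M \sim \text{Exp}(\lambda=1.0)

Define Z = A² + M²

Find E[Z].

E[Z] = E[A²] + E[M²]
E[A²] = Var(A) + E[A]² = 16 + 16 = 32
E[M²] = Var(M) + E[M]² = 1 + 1 = 2
E[Z] = 32 + 2 = 34

34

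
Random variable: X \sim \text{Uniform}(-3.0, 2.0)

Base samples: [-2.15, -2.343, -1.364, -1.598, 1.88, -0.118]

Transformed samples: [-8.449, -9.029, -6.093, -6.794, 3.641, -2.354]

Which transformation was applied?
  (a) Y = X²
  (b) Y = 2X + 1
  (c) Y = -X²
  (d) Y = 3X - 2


Checking option (d) Y = 3X - 2:
  X = -2.15 -> Y = -8.449 ✓
  X = -2.343 -> Y = -9.029 ✓
  X = -1.364 -> Y = -6.093 ✓
All samples match this transformation.

(d) 3X - 2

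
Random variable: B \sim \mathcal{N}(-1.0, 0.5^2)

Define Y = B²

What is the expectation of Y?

Using E[X²] = Var(X) + (E[X])²:
E[B] = -1
Var(B) = 0.5^2 = 0.25
E[B²] = 0.25 + (-1)² = 0.25 + 1 = 1.25

1.25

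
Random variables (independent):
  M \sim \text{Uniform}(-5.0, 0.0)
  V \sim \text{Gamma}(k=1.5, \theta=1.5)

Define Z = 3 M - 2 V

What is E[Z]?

E[Z] = 3*E[M] - 2*E[V]
E[M] = -2.5
E[V] = 2.25
E[Z] = 3*(-2.5) - 2*2.25 = -12

-12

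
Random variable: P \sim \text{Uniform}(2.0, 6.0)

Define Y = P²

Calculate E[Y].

Using E[X²] = Var(X) + (E[X])²:
E[P] = 4
Var(P) = (6 - 2)^2/12 = 1.3333333
E[P²] = 1.3333333 + 4² = 1.3333333 + 16 = 17.333333

17.333333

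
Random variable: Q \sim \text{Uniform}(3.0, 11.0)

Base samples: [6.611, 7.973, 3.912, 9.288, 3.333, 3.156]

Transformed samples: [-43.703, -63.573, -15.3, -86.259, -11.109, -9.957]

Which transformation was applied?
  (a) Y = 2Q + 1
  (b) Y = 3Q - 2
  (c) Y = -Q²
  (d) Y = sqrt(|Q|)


Checking option (c) Y = -Q²:
  Q = 6.611 -> Y = -43.703 ✓
  Q = 7.973 -> Y = -63.573 ✓
  Q = 3.912 -> Y = -15.3 ✓
All samples match this transformation.

(c) -Q²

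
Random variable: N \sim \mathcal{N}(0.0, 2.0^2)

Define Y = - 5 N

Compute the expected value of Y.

For Y = -5N:
E[Y] = -5 * E[N]
E[N] = 0.0 = 0
E[Y] = -5 * 0 = 0

0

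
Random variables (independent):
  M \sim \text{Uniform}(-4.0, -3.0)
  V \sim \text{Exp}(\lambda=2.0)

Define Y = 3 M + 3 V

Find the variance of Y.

For independent RVs: Var(aX + bY) = a²Var(X) + b²Var(Y)
Var(M) = 0.083333333
Var(V) = 0.25
Var(Y) = 3²*0.083333333 + 3²*0.25
= 9*0.083333333 + 9*0.25 = 3

3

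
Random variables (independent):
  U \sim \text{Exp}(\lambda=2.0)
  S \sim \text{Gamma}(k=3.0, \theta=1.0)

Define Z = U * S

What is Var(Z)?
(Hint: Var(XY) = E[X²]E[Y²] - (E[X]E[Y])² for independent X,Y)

Var(XY) = E[X²]E[Y²] - (E[X]E[Y])²
E[U] = 0.5, Var(U) = 0.25
E[S] = 3, Var(S) = 3
E[U²] = 0.25 + 0.5² = 0.5
E[S²] = 3 + 3² = 12
Var(Z) = 0.5*12 - (0.5*3)²
= 6 - 2.25 = 3.75

3.75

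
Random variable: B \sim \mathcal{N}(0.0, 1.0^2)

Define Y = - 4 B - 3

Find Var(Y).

For Y = aB + b: Var(Y) = a² * Var(B)
Var(B) = 1.0^2 = 1
Var(Y) = (-4)² * 1 = 16 * 1 = 16

16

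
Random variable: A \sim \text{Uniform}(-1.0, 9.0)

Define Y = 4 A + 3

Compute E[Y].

For Y = 4A + 3:
E[Y] = 4 * E[A] + 3
E[A] = (-1 + 9)/2 = 4
E[Y] = 4 * 4 + 3 = 19

19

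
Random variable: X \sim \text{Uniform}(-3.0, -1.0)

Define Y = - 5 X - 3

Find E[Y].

For Y = -5X - 3:
E[Y] = -5 * E[X] - 3
E[X] = (-3 - 1)/2 = -2
E[Y] = -5 * (-2) - 3 = 7

7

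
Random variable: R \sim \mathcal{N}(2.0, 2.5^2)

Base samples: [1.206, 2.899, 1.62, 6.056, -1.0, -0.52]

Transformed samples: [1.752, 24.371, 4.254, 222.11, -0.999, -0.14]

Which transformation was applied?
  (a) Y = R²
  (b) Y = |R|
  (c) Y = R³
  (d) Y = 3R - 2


Checking option (c) Y = R³:
  R = 1.206 -> Y = 1.752 ✓
  R = 2.899 -> Y = 24.371 ✓
  R = 1.62 -> Y = 4.254 ✓
All samples match this transformation.

(c) R³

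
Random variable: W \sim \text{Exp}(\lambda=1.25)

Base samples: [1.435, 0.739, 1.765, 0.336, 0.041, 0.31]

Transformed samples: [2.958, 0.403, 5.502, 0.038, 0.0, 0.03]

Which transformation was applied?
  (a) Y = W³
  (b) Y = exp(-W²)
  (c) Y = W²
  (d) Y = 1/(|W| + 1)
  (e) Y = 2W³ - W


Checking option (a) Y = W³:
  W = 1.435 -> Y = 2.958 ✓
  W = 0.739 -> Y = 0.403 ✓
  W = 1.765 -> Y = 5.502 ✓
All samples match this transformation.

(a) W³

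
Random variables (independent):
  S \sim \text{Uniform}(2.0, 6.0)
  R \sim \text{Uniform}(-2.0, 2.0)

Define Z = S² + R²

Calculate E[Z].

E[Z] = E[S²] + E[R²]
E[S²] = Var(S) + E[S]² = 1.3333333 + 16 = 17.333333
E[R²] = Var(R) + E[R]² = 1.3333333 + 0 = 1.3333333
E[Z] = 17.333333 + 1.3333333 = 18.666667

18.666667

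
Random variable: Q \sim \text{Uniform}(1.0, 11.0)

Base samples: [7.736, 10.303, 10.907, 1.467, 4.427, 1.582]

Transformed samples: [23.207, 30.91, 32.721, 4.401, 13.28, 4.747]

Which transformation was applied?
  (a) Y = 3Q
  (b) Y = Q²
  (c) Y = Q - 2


Checking option (a) Y = 3Q:
  Q = 7.736 -> Y = 23.207 ✓
  Q = 10.303 -> Y = 30.91 ✓
  Q = 10.907 -> Y = 32.721 ✓
All samples match this transformation.

(a) 3Q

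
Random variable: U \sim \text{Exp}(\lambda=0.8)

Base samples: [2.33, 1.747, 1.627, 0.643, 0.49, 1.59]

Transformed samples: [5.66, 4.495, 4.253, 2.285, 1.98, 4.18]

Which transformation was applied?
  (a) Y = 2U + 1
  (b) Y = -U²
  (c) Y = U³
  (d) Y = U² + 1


Checking option (a) Y = 2U + 1:
  U = 2.33 -> Y = 5.66 ✓
  U = 1.747 -> Y = 4.495 ✓
  U = 1.627 -> Y = 4.253 ✓
All samples match this transformation.

(a) 2U + 1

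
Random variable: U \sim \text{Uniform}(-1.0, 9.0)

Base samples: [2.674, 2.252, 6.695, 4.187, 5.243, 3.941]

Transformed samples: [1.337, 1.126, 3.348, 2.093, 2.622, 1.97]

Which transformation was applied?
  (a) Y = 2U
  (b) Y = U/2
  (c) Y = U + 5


Checking option (b) Y = U/2:
  U = 2.674 -> Y = 1.337 ✓
  U = 2.252 -> Y = 1.126 ✓
  U = 6.695 -> Y = 3.348 ✓
All samples match this transformation.

(b) U/2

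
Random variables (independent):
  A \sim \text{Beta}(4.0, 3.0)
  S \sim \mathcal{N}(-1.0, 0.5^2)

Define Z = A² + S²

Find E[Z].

E[Z] = E[A²] + E[S²]
E[A²] = Var(A) + E[A]² = 0.030612245 + 0.32653061 = 0.35714286
E[S²] = Var(S) + E[S]² = 0.25 + 1 = 1.25
E[Z] = 0.35714286 + 1.25 = 1.6071429

1.6071429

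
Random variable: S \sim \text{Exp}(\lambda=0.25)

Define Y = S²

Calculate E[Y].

E[S²] = Var(S) + (E[S])² = 16 + 16 = 32

32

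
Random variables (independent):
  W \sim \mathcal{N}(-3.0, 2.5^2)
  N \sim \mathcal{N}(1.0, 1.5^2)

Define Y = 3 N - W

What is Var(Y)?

For independent RVs: Var(aX + bY) = a²Var(X) + b²Var(Y)
Var(W) = 6.25
Var(N) = 2.25
Var(Y) = (-1)²*6.25 + 3²*2.25
= 1*6.25 + 9*2.25 = 26.5

26.5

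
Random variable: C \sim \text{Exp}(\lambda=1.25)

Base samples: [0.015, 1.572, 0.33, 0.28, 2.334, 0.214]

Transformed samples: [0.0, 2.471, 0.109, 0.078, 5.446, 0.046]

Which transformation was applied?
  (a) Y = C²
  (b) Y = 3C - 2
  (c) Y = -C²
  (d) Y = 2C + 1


Checking option (a) Y = C²:
  C = 0.015 -> Y = 0.0 ✓
  C = 1.572 -> Y = 2.471 ✓
  C = 0.33 -> Y = 0.109 ✓
All samples match this transformation.

(a) C²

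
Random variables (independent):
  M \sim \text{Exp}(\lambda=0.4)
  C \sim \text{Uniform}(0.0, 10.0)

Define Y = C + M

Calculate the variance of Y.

For independent RVs: Var(aX + bY) = a²Var(X) + b²Var(Y)
Var(M) = 6.25
Var(C) = 8.3333333
Var(Y) = 1²*6.25 + 1²*8.3333333
= 1*6.25 + 1*8.3333333 = 14.583333

14.583333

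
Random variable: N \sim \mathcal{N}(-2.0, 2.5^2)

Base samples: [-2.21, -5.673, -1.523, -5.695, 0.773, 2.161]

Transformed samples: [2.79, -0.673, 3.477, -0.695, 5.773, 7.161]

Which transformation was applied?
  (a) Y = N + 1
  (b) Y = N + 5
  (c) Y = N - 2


Checking option (b) Y = N + 5:
  N = -2.21 -> Y = 2.79 ✓
  N = -5.673 -> Y = -0.673 ✓
  N = -1.523 -> Y = 3.477 ✓
All samples match this transformation.

(b) N + 5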